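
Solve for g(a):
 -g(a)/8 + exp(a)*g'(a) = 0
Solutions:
 g(a) = C1*exp(-exp(-a)/8)


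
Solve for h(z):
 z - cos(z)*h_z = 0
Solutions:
 h(z) = C1 + Integral(z/cos(z), z)


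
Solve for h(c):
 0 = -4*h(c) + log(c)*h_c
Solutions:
 h(c) = C1*exp(4*li(c))


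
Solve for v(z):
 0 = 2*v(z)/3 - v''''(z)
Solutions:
 v(z) = C1*exp(-2^(1/4)*3^(3/4)*z/3) + C2*exp(2^(1/4)*3^(3/4)*z/3) + C3*sin(2^(1/4)*3^(3/4)*z/3) + C4*cos(2^(1/4)*3^(3/4)*z/3)


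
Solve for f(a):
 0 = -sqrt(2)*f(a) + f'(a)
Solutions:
 f(a) = C1*exp(sqrt(2)*a)


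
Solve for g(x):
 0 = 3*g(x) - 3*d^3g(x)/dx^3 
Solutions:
 g(x) = C3*exp(x) + (C1*sin(sqrt(3)*x/2) + C2*cos(sqrt(3)*x/2))*exp(-x/2)


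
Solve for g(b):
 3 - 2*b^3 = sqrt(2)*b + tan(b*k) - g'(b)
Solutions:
 g(b) = C1 + b^4/2 + sqrt(2)*b^2/2 - 3*b + Piecewise((-log(cos(b*k))/k, Ne(k, 0)), (0, True))


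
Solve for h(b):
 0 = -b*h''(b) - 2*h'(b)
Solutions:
 h(b) = C1 + C2/b


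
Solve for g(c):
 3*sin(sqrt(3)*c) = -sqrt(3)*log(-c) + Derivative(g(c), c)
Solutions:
 g(c) = C1 + sqrt(3)*c*(log(-c) - 1) - sqrt(3)*cos(sqrt(3)*c)


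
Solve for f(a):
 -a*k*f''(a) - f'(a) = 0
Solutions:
 f(a) = C1 + a^(((re(k) - 1)*re(k) + im(k)^2)/(re(k)^2 + im(k)^2))*(C2*sin(log(a)*Abs(im(k))/(re(k)^2 + im(k)^2)) + C3*cos(log(a)*im(k)/(re(k)^2 + im(k)^2)))


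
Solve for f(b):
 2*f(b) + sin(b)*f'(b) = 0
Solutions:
 f(b) = C1*(cos(b) + 1)/(cos(b) - 1)


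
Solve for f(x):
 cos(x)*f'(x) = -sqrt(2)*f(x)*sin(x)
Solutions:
 f(x) = C1*cos(x)^(sqrt(2))


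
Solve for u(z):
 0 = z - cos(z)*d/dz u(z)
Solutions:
 u(z) = C1 + Integral(z/cos(z), z)


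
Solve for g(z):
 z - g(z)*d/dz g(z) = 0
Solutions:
 g(z) = -sqrt(C1 + z^2)
 g(z) = sqrt(C1 + z^2)


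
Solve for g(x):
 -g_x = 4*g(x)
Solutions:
 g(x) = C1*exp(-4*x)


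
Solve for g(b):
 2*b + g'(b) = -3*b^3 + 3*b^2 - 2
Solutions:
 g(b) = C1 - 3*b^4/4 + b^3 - b^2 - 2*b


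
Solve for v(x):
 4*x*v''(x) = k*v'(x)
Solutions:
 v(x) = C1 + x^(re(k)/4 + 1)*(C2*sin(log(x)*Abs(im(k))/4) + C3*cos(log(x)*im(k)/4))


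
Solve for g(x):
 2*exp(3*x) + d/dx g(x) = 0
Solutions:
 g(x) = C1 - 2*exp(3*x)/3


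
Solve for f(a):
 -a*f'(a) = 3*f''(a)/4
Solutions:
 f(a) = C1 + C2*erf(sqrt(6)*a/3)


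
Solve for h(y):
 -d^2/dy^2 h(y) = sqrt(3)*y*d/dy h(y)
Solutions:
 h(y) = C1 + C2*erf(sqrt(2)*3^(1/4)*y/2)


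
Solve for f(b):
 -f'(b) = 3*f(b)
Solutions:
 f(b) = C1*exp(-3*b)


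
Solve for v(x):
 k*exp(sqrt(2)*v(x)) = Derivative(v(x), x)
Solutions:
 v(x) = sqrt(2)*(2*log(-1/(C1 + k*x)) - log(2))/4


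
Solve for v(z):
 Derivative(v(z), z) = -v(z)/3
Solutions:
 v(z) = C1*exp(-z/3)


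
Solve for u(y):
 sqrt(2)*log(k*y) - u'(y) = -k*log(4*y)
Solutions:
 u(y) = C1 + y*(k + sqrt(2))*log(y) + y*(-k + 2*k*log(2) + sqrt(2)*log(k) - sqrt(2))


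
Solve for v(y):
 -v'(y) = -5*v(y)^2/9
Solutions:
 v(y) = -9/(C1 + 5*y)


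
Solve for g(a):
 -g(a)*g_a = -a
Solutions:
 g(a) = -sqrt(C1 + a^2)
 g(a) = sqrt(C1 + a^2)


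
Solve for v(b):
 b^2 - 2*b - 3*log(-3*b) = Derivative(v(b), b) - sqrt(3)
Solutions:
 v(b) = C1 + b^3/3 - b^2 - 3*b*log(-b) + b*(-3*log(3) + sqrt(3) + 3)


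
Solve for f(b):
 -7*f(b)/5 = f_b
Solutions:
 f(b) = C1*exp(-7*b/5)


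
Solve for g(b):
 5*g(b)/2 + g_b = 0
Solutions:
 g(b) = C1*exp(-5*b/2)


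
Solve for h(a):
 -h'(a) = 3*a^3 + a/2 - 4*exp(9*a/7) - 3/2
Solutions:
 h(a) = C1 - 3*a^4/4 - a^2/4 + 3*a/2 + 28*exp(9*a/7)/9


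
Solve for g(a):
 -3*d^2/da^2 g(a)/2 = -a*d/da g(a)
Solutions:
 g(a) = C1 + C2*erfi(sqrt(3)*a/3)


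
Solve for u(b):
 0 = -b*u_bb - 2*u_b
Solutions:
 u(b) = C1 + C2/b


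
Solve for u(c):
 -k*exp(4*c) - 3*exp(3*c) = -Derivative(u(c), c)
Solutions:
 u(c) = C1 + k*exp(4*c)/4 + exp(3*c)


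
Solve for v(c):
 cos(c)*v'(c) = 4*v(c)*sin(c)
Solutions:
 v(c) = C1/cos(c)^4


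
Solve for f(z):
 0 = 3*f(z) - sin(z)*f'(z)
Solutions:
 f(z) = C1*(cos(z) - 1)^(3/2)/(cos(z) + 1)^(3/2)


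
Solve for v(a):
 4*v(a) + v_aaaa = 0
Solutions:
 v(a) = (C1*sin(a) + C2*cos(a))*exp(-a) + (C3*sin(a) + C4*cos(a))*exp(a)


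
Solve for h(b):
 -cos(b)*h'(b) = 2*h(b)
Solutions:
 h(b) = C1*(sin(b) - 1)/(sin(b) + 1)


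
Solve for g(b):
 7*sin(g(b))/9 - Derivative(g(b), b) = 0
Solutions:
 -7*b/9 + log(cos(g(b)) - 1)/2 - log(cos(g(b)) + 1)/2 = C1


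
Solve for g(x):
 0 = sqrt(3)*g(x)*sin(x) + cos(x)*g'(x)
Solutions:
 g(x) = C1*cos(x)^(sqrt(3))


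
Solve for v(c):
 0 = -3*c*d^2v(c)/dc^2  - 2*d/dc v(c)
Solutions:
 v(c) = C1 + C2*c^(1/3)


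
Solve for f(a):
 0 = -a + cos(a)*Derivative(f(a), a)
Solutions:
 f(a) = C1 + Integral(a/cos(a), a)


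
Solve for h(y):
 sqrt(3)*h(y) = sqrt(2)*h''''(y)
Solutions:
 h(y) = C1*exp(-2^(7/8)*3^(1/8)*y/2) + C2*exp(2^(7/8)*3^(1/8)*y/2) + C3*sin(2^(7/8)*3^(1/8)*y/2) + C4*cos(2^(7/8)*3^(1/8)*y/2)


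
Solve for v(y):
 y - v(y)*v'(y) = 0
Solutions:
 v(y) = -sqrt(C1 + y^2)
 v(y) = sqrt(C1 + y^2)


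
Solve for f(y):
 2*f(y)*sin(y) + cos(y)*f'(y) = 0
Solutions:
 f(y) = C1*cos(y)^2


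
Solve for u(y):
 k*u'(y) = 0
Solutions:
 u(y) = C1


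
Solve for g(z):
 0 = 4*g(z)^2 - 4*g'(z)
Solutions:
 g(z) = -1/(C1 + z)


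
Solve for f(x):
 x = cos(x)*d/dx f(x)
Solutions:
 f(x) = C1 + Integral(x/cos(x), x)


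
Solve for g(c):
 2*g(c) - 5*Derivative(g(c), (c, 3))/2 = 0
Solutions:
 g(c) = C3*exp(10^(2/3)*c/5) + (C1*sin(10^(2/3)*sqrt(3)*c/10) + C2*cos(10^(2/3)*sqrt(3)*c/10))*exp(-10^(2/3)*c/10)


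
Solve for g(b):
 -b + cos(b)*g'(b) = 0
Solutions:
 g(b) = C1 + Integral(b/cos(b), b)


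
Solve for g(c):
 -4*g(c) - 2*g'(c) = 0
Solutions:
 g(c) = C1*exp(-2*c)


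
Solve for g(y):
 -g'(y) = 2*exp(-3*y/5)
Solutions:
 g(y) = C1 + 10*exp(-3*y/5)/3


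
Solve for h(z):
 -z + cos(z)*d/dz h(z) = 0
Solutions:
 h(z) = C1 + Integral(z/cos(z), z)


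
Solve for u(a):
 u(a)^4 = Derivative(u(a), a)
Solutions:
 u(a) = (-1/(C1 + 3*a))^(1/3)
 u(a) = (-1/(C1 + a))^(1/3)*(-3^(2/3) - 3*3^(1/6)*I)/6
 u(a) = (-1/(C1 + a))^(1/3)*(-3^(2/3) + 3*3^(1/6)*I)/6


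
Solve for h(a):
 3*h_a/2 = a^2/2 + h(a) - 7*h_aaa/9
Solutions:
 h(a) = C1*exp(42^(1/3)*a*(-3^(1/3)*(14 + sqrt(322))^(1/3) + 3*14^(1/3)/(14 + sqrt(322))^(1/3))/28)*sin(3*14^(1/3)*3^(1/6)*a*(14^(1/3)*3^(2/3)/(14 + sqrt(322))^(1/3) + (14 + sqrt(322))^(1/3))/28) + C2*exp(42^(1/3)*a*(-3^(1/3)*(14 + sqrt(322))^(1/3) + 3*14^(1/3)/(14 + sqrt(322))^(1/3))/28)*cos(3*14^(1/3)*3^(1/6)*a*(14^(1/3)*3^(2/3)/(14 + sqrt(322))^(1/3) + (14 + sqrt(322))^(1/3))/28) + C3*exp(-42^(1/3)*a*(-3^(1/3)*(14 + sqrt(322))^(1/3) + 3*14^(1/3)/(14 + sqrt(322))^(1/3))/14) - a^2/2 - 3*a/2 - 9/4


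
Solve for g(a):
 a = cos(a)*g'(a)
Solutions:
 g(a) = C1 + Integral(a/cos(a), a)


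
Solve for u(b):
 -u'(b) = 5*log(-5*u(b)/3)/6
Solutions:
 6*Integral(1/(log(-_y) - log(3) + log(5)), (_y, u(b)))/5 = C1 - b


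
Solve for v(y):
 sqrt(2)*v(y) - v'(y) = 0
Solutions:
 v(y) = C1*exp(sqrt(2)*y)


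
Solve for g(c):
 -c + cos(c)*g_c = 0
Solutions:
 g(c) = C1 + Integral(c/cos(c), c)


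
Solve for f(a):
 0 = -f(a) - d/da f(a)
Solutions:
 f(a) = C1*exp(-a)


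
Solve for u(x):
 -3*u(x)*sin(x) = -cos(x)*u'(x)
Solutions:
 u(x) = C1/cos(x)^3


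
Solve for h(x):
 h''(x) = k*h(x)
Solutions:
 h(x) = C1*exp(-sqrt(k)*x) + C2*exp(sqrt(k)*x)


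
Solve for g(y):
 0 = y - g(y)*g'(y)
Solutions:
 g(y) = -sqrt(C1 + y^2)
 g(y) = sqrt(C1 + y^2)


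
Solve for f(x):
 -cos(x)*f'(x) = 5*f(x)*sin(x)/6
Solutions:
 f(x) = C1*cos(x)^(5/6)


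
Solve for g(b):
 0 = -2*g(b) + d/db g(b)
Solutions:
 g(b) = C1*exp(2*b)


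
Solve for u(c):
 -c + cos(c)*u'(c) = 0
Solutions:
 u(c) = C1 + Integral(c/cos(c), c)


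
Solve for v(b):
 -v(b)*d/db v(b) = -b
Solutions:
 v(b) = -sqrt(C1 + b^2)
 v(b) = sqrt(C1 + b^2)


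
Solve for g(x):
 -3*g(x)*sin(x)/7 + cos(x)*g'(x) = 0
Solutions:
 g(x) = C1/cos(x)^(3/7)


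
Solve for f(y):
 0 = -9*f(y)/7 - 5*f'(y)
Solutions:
 f(y) = C1*exp(-9*y/35)


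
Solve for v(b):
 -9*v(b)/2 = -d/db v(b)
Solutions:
 v(b) = C1*exp(9*b/2)


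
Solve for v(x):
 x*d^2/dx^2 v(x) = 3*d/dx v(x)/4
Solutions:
 v(x) = C1 + C2*x^(7/4)


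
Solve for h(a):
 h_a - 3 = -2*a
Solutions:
 h(a) = C1 - a^2 + 3*a


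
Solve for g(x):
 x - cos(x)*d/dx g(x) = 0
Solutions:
 g(x) = C1 + Integral(x/cos(x), x)


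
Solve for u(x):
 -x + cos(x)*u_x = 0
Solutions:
 u(x) = C1 + Integral(x/cos(x), x)


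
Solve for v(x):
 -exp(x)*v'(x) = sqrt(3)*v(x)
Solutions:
 v(x) = C1*exp(sqrt(3)*exp(-x))


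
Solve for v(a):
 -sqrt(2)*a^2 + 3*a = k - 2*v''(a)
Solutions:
 v(a) = C1 + C2*a + sqrt(2)*a^4/24 - a^3/4 + a^2*k/4


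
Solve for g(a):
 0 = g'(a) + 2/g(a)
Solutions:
 g(a) = -sqrt(C1 - 4*a)
 g(a) = sqrt(C1 - 4*a)


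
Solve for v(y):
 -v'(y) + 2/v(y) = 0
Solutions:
 v(y) = -sqrt(C1 + 4*y)
 v(y) = sqrt(C1 + 4*y)


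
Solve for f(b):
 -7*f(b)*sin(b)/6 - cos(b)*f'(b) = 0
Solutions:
 f(b) = C1*cos(b)^(7/6)


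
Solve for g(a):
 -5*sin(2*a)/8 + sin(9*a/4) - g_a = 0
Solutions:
 g(a) = C1 + 5*cos(2*a)/16 - 4*cos(9*a/4)/9


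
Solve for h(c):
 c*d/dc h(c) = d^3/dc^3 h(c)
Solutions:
 h(c) = C1 + Integral(C2*airyai(c) + C3*airybi(c), c)


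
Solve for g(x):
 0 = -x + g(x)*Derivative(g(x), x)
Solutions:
 g(x) = -sqrt(C1 + x^2)
 g(x) = sqrt(C1 + x^2)


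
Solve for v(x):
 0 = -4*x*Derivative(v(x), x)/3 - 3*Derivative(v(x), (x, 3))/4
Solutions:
 v(x) = C1 + Integral(C2*airyai(-2*6^(1/3)*x/3) + C3*airybi(-2*6^(1/3)*x/3), x)


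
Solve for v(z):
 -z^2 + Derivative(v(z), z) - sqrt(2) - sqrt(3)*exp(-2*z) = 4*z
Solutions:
 v(z) = C1 + z^3/3 + 2*z^2 + sqrt(2)*z - sqrt(3)*exp(-2*z)/2


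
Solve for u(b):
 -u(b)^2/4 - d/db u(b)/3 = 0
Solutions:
 u(b) = 4/(C1 + 3*b)


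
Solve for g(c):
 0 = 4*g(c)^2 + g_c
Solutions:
 g(c) = 1/(C1 + 4*c)


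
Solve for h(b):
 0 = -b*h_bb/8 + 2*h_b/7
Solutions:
 h(b) = C1 + C2*b^(23/7)


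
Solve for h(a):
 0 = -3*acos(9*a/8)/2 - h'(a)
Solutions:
 h(a) = C1 - 3*a*acos(9*a/8)/2 + sqrt(64 - 81*a^2)/6


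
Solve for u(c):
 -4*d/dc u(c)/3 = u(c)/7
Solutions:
 u(c) = C1*exp(-3*c/28)


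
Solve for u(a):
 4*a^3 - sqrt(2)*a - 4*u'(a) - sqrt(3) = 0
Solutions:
 u(a) = C1 + a^4/4 - sqrt(2)*a^2/8 - sqrt(3)*a/4


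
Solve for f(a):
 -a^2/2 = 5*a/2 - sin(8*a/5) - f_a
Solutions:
 f(a) = C1 + a^3/6 + 5*a^2/4 + 5*cos(8*a/5)/8


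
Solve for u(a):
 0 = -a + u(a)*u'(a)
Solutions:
 u(a) = -sqrt(C1 + a^2)
 u(a) = sqrt(C1 + a^2)


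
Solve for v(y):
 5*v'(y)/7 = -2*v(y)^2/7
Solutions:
 v(y) = 5/(C1 + 2*y)


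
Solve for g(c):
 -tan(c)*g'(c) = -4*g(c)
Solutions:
 g(c) = C1*sin(c)^4


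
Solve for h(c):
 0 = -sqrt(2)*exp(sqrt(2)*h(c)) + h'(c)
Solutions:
 h(c) = sqrt(2)*(2*log(-1/(C1 + sqrt(2)*c)) - log(2))/4


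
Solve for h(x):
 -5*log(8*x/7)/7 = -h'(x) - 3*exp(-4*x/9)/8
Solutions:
 h(x) = C1 + 5*x*log(x)/7 + 5*x*(-log(7) - 1 + 3*log(2))/7 + 27*exp(-4*x/9)/32


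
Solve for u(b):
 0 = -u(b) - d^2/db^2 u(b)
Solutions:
 u(b) = C1*sin(b) + C2*cos(b)


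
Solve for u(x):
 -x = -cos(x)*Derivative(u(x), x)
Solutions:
 u(x) = C1 + Integral(x/cos(x), x)


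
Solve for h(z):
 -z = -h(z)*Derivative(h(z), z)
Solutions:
 h(z) = -sqrt(C1 + z^2)
 h(z) = sqrt(C1 + z^2)


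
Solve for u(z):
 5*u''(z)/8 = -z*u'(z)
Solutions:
 u(z) = C1 + C2*erf(2*sqrt(5)*z/5)


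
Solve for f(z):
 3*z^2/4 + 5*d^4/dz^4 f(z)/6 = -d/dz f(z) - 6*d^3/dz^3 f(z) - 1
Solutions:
 f(z) = C1 + C2*exp(z*(-24 + 48*3^(2/3)/(5*sqrt(1177) + 601)^(1/3) + 3^(1/3)*(5*sqrt(1177) + 601)^(1/3))/10)*sin(3^(1/6)*z*(-3^(2/3)*(5*sqrt(1177) + 601)^(1/3) + 144/(5*sqrt(1177) + 601)^(1/3))/10) + C3*exp(z*(-24 + 48*3^(2/3)/(5*sqrt(1177) + 601)^(1/3) + 3^(1/3)*(5*sqrt(1177) + 601)^(1/3))/10)*cos(3^(1/6)*z*(-3^(2/3)*(5*sqrt(1177) + 601)^(1/3) + 144/(5*sqrt(1177) + 601)^(1/3))/10) + C4*exp(-z*(48*3^(2/3)/(5*sqrt(1177) + 601)^(1/3) + 12 + 3^(1/3)*(5*sqrt(1177) + 601)^(1/3))/5) - z^3/4 + 8*z


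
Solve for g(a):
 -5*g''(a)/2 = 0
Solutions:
 g(a) = C1 + C2*a


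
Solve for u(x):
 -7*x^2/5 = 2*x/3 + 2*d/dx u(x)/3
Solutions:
 u(x) = C1 - 7*x^3/10 - x^2/2


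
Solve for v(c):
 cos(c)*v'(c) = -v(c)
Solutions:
 v(c) = C1*sqrt(sin(c) - 1)/sqrt(sin(c) + 1)


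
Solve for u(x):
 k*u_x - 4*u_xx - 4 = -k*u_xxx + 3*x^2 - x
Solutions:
 u(x) = C1 + C2*exp(x*(2 - sqrt(4 - k^2))/k) + C3*exp(x*(sqrt(4 - k^2) + 2)/k) + x^3/k - x^2/(2*k) - 2*x/k + 12*x^2/k^2 - 4*x/k^2 + 96*x/k^3


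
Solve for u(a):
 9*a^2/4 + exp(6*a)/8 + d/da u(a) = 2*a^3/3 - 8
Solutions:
 u(a) = C1 + a^4/6 - 3*a^3/4 - 8*a - exp(6*a)/48


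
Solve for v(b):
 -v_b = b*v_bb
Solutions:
 v(b) = C1 + C2*log(b)


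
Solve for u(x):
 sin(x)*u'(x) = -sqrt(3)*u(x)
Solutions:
 u(x) = C1*(cos(x) + 1)^(sqrt(3)/2)/(cos(x) - 1)^(sqrt(3)/2)


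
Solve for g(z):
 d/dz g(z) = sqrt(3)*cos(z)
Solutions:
 g(z) = C1 + sqrt(3)*sin(z)


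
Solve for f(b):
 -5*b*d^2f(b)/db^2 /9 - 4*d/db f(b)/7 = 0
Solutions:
 f(b) = C1 + C2/b^(1/35)


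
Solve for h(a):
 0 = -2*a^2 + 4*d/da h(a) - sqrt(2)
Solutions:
 h(a) = C1 + a^3/6 + sqrt(2)*a/4


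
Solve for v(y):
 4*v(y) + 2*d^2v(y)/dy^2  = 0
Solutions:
 v(y) = C1*sin(sqrt(2)*y) + C2*cos(sqrt(2)*y)


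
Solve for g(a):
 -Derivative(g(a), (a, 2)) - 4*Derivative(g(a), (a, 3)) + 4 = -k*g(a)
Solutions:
 g(a) = C1*exp(-a*((-216*k + sqrt((1 - 216*k)^2 - 1) + 1)^(1/3) + 1 + (-216*k + sqrt((1 - 216*k)^2 - 1) + 1)^(-1/3))/12) + C2*exp(a*((-216*k + sqrt((1 - 216*k)^2 - 1) + 1)^(1/3) - sqrt(3)*I*(-216*k + sqrt((1 - 216*k)^2 - 1) + 1)^(1/3) - 2 - 4/((-1 + sqrt(3)*I)*(-216*k + sqrt((1 - 216*k)^2 - 1) + 1)^(1/3)))/24) + C3*exp(a*((-216*k + sqrt((1 - 216*k)^2 - 1) + 1)^(1/3) + sqrt(3)*I*(-216*k + sqrt((1 - 216*k)^2 - 1) + 1)^(1/3) - 2 + 4/((1 + sqrt(3)*I)*(-216*k + sqrt((1 - 216*k)^2 - 1) + 1)^(1/3)))/24) - 4/k


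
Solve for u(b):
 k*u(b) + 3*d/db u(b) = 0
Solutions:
 u(b) = C1*exp(-b*k/3)


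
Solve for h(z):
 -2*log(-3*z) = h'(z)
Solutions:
 h(z) = C1 - 2*z*log(-z) + 2*z*(1 - log(3))


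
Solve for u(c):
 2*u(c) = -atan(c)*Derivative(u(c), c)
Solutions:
 u(c) = C1*exp(-2*Integral(1/atan(c), c))


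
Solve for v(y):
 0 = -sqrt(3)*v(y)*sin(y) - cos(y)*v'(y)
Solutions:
 v(y) = C1*cos(y)^(sqrt(3))


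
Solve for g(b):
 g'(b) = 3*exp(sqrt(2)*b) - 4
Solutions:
 g(b) = C1 - 4*b + 3*sqrt(2)*exp(sqrt(2)*b)/2


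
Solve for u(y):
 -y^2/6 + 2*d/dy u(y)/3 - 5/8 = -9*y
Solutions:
 u(y) = C1 + y^3/12 - 27*y^2/4 + 15*y/16


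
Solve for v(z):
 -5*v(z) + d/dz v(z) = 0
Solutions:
 v(z) = C1*exp(5*z)


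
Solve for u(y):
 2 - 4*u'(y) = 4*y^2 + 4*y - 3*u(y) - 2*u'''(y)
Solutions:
 u(y) = C1*exp(6^(1/3)*y*(4*6^(1/3)/(sqrt(345) + 27)^(1/3) + (sqrt(345) + 27)^(1/3))/12)*sin(2^(1/3)*3^(1/6)*y*(-3^(2/3)*(sqrt(345) + 27)^(1/3)/12 + 2^(1/3)/(sqrt(345) + 27)^(1/3))) + C2*exp(6^(1/3)*y*(4*6^(1/3)/(sqrt(345) + 27)^(1/3) + (sqrt(345) + 27)^(1/3))/12)*cos(2^(1/3)*3^(1/6)*y*(-3^(2/3)*(sqrt(345) + 27)^(1/3)/12 + 2^(1/3)/(sqrt(345) + 27)^(1/3))) + C3*exp(-6^(1/3)*y*(4*6^(1/3)/(sqrt(345) + 27)^(1/3) + (sqrt(345) + 27)^(1/3))/6) + 4*y^2/3 + 44*y/9 + 158/27


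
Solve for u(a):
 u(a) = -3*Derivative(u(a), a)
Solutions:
 u(a) = C1*exp(-a/3)


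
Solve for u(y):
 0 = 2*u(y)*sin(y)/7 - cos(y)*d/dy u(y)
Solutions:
 u(y) = C1/cos(y)^(2/7)


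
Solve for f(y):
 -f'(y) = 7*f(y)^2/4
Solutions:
 f(y) = 4/(C1 + 7*y)


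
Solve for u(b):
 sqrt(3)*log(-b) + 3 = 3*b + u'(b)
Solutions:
 u(b) = C1 - 3*b^2/2 + sqrt(3)*b*log(-b) + b*(3 - sqrt(3))


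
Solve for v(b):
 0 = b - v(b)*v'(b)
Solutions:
 v(b) = -sqrt(C1 + b^2)
 v(b) = sqrt(C1 + b^2)


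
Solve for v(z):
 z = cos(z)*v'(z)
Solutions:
 v(z) = C1 + Integral(z/cos(z), z)


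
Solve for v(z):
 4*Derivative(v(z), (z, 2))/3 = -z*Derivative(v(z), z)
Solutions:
 v(z) = C1 + C2*erf(sqrt(6)*z/4)


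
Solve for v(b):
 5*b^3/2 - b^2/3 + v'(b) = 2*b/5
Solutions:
 v(b) = C1 - 5*b^4/8 + b^3/9 + b^2/5


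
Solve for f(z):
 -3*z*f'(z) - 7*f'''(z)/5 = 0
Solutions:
 f(z) = C1 + Integral(C2*airyai(-15^(1/3)*7^(2/3)*z/7) + C3*airybi(-15^(1/3)*7^(2/3)*z/7), z)


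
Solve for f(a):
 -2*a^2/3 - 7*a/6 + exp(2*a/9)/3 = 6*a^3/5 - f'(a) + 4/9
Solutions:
 f(a) = C1 + 3*a^4/10 + 2*a^3/9 + 7*a^2/12 + 4*a/9 - 3*exp(2*a/9)/2


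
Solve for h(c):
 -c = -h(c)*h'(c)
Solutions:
 h(c) = -sqrt(C1 + c^2)
 h(c) = sqrt(C1 + c^2)


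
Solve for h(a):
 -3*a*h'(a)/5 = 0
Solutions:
 h(a) = C1


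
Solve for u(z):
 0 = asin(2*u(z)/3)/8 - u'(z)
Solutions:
 Integral(1/asin(2*_y/3), (_y, u(z))) = C1 + z/8


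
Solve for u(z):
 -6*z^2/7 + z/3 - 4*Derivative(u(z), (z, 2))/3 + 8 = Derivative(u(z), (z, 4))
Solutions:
 u(z) = C1 + C2*z + C3*sin(2*sqrt(3)*z/3) + C4*cos(2*sqrt(3)*z/3) - 3*z^4/56 + z^3/24 + 195*z^2/56


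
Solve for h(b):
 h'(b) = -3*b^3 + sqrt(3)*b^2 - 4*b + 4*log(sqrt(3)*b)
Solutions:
 h(b) = C1 - 3*b^4/4 + sqrt(3)*b^3/3 - 2*b^2 + 4*b*log(b) - 4*b + b*log(9)


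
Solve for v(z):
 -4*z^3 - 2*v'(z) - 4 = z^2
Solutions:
 v(z) = C1 - z^4/2 - z^3/6 - 2*z


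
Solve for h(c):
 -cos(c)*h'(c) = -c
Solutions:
 h(c) = C1 + Integral(c/cos(c), c)


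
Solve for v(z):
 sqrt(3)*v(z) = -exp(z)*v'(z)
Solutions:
 v(z) = C1*exp(sqrt(3)*exp(-z))


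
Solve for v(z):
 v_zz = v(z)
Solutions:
 v(z) = C1*exp(-z) + C2*exp(z)


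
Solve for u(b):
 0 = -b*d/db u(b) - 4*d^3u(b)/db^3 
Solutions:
 u(b) = C1 + Integral(C2*airyai(-2^(1/3)*b/2) + C3*airybi(-2^(1/3)*b/2), b)


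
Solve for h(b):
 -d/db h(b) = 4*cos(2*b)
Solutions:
 h(b) = C1 - 2*sin(2*b)


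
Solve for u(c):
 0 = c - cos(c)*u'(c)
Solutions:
 u(c) = C1 + Integral(c/cos(c), c)


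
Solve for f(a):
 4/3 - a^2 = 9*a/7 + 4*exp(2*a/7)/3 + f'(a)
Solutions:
 f(a) = C1 - a^3/3 - 9*a^2/14 + 4*a/3 - 14*exp(2*a/7)/3


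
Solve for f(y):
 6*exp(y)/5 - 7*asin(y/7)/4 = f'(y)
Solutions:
 f(y) = C1 - 7*y*asin(y/7)/4 - 7*sqrt(49 - y^2)/4 + 6*exp(y)/5


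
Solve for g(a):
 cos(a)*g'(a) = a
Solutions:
 g(a) = C1 + Integral(a/cos(a), a)


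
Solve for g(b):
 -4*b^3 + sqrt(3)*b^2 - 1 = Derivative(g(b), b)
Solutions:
 g(b) = C1 - b^4 + sqrt(3)*b^3/3 - b


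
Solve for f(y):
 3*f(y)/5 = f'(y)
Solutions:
 f(y) = C1*exp(3*y/5)


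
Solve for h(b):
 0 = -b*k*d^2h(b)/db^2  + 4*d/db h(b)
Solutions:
 h(b) = C1 + b^(((re(k) + 4)*re(k) + im(k)^2)/(re(k)^2 + im(k)^2))*(C2*sin(4*log(b)*Abs(im(k))/(re(k)^2 + im(k)^2)) + C3*cos(4*log(b)*im(k)/(re(k)^2 + im(k)^2)))


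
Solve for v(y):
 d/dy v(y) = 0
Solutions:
 v(y) = C1


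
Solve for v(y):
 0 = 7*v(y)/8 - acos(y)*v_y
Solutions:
 v(y) = C1*exp(7*Integral(1/acos(y), y)/8)


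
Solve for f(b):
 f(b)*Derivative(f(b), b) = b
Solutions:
 f(b) = -sqrt(C1 + b^2)
 f(b) = sqrt(C1 + b^2)


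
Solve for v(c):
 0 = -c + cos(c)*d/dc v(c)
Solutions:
 v(c) = C1 + Integral(c/cos(c), c)


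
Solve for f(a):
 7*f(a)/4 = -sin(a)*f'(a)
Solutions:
 f(a) = C1*(cos(a) + 1)^(7/8)/(cos(a) - 1)^(7/8)


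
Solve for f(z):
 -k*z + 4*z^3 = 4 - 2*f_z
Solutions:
 f(z) = C1 + k*z^2/4 - z^4/2 + 2*z


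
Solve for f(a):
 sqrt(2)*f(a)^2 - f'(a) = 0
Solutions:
 f(a) = -1/(C1 + sqrt(2)*a)


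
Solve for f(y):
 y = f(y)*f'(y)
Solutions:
 f(y) = -sqrt(C1 + y^2)
 f(y) = sqrt(C1 + y^2)


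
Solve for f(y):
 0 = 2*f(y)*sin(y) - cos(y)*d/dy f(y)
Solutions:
 f(y) = C1/cos(y)^2


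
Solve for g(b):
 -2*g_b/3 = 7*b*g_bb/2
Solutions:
 g(b) = C1 + C2*b^(17/21)


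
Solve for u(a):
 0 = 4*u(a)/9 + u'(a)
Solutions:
 u(a) = C1*exp(-4*a/9)


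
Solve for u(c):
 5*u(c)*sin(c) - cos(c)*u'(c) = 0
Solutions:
 u(c) = C1/cos(c)^5


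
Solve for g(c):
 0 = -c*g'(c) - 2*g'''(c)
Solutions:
 g(c) = C1 + Integral(C2*airyai(-2^(2/3)*c/2) + C3*airybi(-2^(2/3)*c/2), c)


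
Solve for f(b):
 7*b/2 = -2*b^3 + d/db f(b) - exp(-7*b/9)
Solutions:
 f(b) = C1 + b^4/2 + 7*b^2/4 - 9*exp(-7*b/9)/7


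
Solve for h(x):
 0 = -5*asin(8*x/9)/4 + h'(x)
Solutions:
 h(x) = C1 + 5*x*asin(8*x/9)/4 + 5*sqrt(81 - 64*x^2)/32


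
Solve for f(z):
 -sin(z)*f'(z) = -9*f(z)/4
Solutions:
 f(z) = C1*(cos(z) - 1)^(9/8)/(cos(z) + 1)^(9/8)


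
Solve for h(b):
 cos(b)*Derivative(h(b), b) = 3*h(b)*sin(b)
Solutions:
 h(b) = C1/cos(b)^3


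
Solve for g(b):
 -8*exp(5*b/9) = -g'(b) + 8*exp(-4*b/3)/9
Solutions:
 g(b) = C1 + 72*exp(5*b/9)/5 - 2*exp(-4*b/3)/3


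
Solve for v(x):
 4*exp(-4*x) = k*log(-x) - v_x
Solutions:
 v(x) = C1 + k*x*log(-x) - k*x + exp(-4*x)


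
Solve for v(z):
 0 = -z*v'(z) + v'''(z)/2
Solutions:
 v(z) = C1 + Integral(C2*airyai(2^(1/3)*z) + C3*airybi(2^(1/3)*z), z)


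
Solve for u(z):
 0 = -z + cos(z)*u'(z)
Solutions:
 u(z) = C1 + Integral(z/cos(z), z)


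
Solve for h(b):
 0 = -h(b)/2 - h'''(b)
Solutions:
 h(b) = C3*exp(-2^(2/3)*b/2) + (C1*sin(2^(2/3)*sqrt(3)*b/4) + C2*cos(2^(2/3)*sqrt(3)*b/4))*exp(2^(2/3)*b/4)


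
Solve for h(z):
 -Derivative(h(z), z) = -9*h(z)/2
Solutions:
 h(z) = C1*exp(9*z/2)


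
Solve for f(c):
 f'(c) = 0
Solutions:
 f(c) = C1


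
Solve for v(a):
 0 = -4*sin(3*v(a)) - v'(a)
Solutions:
 v(a) = -acos((-C1 - exp(24*a))/(C1 - exp(24*a)))/3 + 2*pi/3
 v(a) = acos((-C1 - exp(24*a))/(C1 - exp(24*a)))/3


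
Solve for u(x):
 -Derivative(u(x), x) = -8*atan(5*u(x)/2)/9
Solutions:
 Integral(1/atan(5*_y/2), (_y, u(x))) = C1 + 8*x/9


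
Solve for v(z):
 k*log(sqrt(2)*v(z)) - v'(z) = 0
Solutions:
 Integral(1/(2*log(_y) + log(2)), (_y, v(z))) = C1 + k*z/2


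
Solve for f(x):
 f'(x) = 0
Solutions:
 f(x) = C1


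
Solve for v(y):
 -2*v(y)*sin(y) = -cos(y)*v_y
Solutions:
 v(y) = C1/cos(y)^2


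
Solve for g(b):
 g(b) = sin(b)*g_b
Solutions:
 g(b) = C1*sqrt(cos(b) - 1)/sqrt(cos(b) + 1)


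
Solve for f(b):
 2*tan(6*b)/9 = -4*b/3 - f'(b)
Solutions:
 f(b) = C1 - 2*b^2/3 + log(cos(6*b))/27


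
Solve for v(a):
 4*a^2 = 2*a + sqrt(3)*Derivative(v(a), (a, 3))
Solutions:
 v(a) = C1 + C2*a + C3*a^2 + sqrt(3)*a^5/45 - sqrt(3)*a^4/36


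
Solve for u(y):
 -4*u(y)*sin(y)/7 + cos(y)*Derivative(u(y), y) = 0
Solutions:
 u(y) = C1/cos(y)^(4/7)


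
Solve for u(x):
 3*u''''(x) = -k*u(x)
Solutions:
 u(x) = C1*exp(-3^(3/4)*x*(-k)^(1/4)/3) + C2*exp(3^(3/4)*x*(-k)^(1/4)/3) + C3*exp(-3^(3/4)*I*x*(-k)^(1/4)/3) + C4*exp(3^(3/4)*I*x*(-k)^(1/4)/3)


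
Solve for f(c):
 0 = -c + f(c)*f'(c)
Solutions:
 f(c) = -sqrt(C1 + c^2)
 f(c) = sqrt(C1 + c^2)


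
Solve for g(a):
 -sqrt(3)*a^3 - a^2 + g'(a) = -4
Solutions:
 g(a) = C1 + sqrt(3)*a^4/4 + a^3/3 - 4*a


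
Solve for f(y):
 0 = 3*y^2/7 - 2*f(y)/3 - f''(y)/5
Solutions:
 f(y) = C1*sin(sqrt(30)*y/3) + C2*cos(sqrt(30)*y/3) + 9*y^2/14 - 27/70


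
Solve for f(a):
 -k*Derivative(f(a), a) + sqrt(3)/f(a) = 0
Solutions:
 f(a) = -sqrt(C1 + 2*sqrt(3)*a/k)
 f(a) = sqrt(C1 + 2*sqrt(3)*a/k)


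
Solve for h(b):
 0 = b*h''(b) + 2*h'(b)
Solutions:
 h(b) = C1 + C2/b


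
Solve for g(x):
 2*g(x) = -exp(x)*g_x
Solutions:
 g(x) = C1*exp(2*exp(-x))


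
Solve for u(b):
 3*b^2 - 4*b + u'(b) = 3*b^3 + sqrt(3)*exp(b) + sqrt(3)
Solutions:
 u(b) = C1 + 3*b^4/4 - b^3 + 2*b^2 + sqrt(3)*b + sqrt(3)*exp(b)


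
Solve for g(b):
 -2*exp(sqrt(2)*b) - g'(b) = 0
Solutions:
 g(b) = C1 - sqrt(2)*exp(sqrt(2)*b)


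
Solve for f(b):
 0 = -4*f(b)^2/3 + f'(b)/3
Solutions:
 f(b) = -1/(C1 + 4*b)


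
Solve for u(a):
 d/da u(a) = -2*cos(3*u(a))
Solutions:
 u(a) = -asin((C1 + exp(12*a))/(C1 - exp(12*a)))/3 + pi/3
 u(a) = asin((C1 + exp(12*a))/(C1 - exp(12*a)))/3


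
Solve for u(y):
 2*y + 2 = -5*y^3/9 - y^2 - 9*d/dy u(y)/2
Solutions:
 u(y) = C1 - 5*y^4/162 - 2*y^3/27 - 2*y^2/9 - 4*y/9


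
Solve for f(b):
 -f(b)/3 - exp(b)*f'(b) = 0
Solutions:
 f(b) = C1*exp(exp(-b)/3)


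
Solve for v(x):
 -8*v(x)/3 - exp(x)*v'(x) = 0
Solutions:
 v(x) = C1*exp(8*exp(-x)/3)


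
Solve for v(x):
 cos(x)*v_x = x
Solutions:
 v(x) = C1 + Integral(x/cos(x), x)


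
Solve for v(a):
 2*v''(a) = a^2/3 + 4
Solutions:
 v(a) = C1 + C2*a + a^4/72 + a^2


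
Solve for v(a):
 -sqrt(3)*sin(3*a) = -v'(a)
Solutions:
 v(a) = C1 - sqrt(3)*cos(3*a)/3


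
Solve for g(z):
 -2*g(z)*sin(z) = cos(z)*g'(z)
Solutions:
 g(z) = C1*cos(z)^2


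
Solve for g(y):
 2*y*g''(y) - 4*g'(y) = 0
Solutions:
 g(y) = C1 + C2*y^3


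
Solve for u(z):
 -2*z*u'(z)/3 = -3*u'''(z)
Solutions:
 u(z) = C1 + Integral(C2*airyai(6^(1/3)*z/3) + C3*airybi(6^(1/3)*z/3), z)


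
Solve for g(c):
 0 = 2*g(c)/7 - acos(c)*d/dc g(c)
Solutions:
 g(c) = C1*exp(2*Integral(1/acos(c), c)/7)


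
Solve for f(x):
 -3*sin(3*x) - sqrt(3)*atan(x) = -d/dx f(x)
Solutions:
 f(x) = C1 + sqrt(3)*(x*atan(x) - log(x^2 + 1)/2) - cos(3*x)


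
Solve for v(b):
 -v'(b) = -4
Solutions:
 v(b) = C1 + 4*b


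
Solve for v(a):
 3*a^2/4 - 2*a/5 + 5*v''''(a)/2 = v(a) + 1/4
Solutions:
 v(a) = C1*exp(-2^(1/4)*5^(3/4)*a/5) + C2*exp(2^(1/4)*5^(3/4)*a/5) + C3*sin(2^(1/4)*5^(3/4)*a/5) + C4*cos(2^(1/4)*5^(3/4)*a/5) + 3*a^2/4 - 2*a/5 - 1/4


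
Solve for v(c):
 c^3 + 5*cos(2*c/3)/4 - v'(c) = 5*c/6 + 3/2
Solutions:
 v(c) = C1 + c^4/4 - 5*c^2/12 - 3*c/2 + 15*sin(2*c/3)/8


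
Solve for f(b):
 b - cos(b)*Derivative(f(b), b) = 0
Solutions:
 f(b) = C1 + Integral(b/cos(b), b)


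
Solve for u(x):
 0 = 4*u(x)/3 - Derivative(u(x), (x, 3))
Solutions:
 u(x) = C3*exp(6^(2/3)*x/3) + (C1*sin(2^(2/3)*3^(1/6)*x/2) + C2*cos(2^(2/3)*3^(1/6)*x/2))*exp(-6^(2/3)*x/6)


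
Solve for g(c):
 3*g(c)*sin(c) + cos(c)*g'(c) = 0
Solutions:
 g(c) = C1*cos(c)^3


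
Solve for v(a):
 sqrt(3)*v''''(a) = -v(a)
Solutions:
 v(a) = (C1*sin(sqrt(2)*3^(7/8)*a/6) + C2*cos(sqrt(2)*3^(7/8)*a/6))*exp(-sqrt(2)*3^(7/8)*a/6) + (C3*sin(sqrt(2)*3^(7/8)*a/6) + C4*cos(sqrt(2)*3^(7/8)*a/6))*exp(sqrt(2)*3^(7/8)*a/6)


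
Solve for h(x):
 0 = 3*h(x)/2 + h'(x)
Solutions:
 h(x) = C1*exp(-3*x/2)


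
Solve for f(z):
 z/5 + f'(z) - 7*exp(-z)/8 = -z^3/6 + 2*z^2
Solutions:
 f(z) = C1 - z^4/24 + 2*z^3/3 - z^2/10 - 7*exp(-z)/8


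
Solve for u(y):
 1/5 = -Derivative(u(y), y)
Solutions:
 u(y) = C1 - y/5


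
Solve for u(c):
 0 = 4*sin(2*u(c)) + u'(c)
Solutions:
 u(c) = pi - acos((-C1 - exp(16*c))/(C1 - exp(16*c)))/2
 u(c) = acos((-C1 - exp(16*c))/(C1 - exp(16*c)))/2


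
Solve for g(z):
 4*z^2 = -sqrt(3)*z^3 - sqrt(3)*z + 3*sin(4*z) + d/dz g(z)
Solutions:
 g(z) = C1 + sqrt(3)*z^4/4 + 4*z^3/3 + sqrt(3)*z^2/2 + 3*cos(4*z)/4


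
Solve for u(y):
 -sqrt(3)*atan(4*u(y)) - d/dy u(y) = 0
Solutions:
 Integral(1/atan(4*_y), (_y, u(y))) = C1 - sqrt(3)*y


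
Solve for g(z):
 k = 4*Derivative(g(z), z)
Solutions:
 g(z) = C1 + k*z/4


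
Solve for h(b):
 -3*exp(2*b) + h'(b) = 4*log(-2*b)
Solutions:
 h(b) = C1 + 4*b*log(-b) + 4*b*(-1 + log(2)) + 3*exp(2*b)/2


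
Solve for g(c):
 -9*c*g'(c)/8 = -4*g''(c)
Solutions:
 g(c) = C1 + C2*erfi(3*c/8)


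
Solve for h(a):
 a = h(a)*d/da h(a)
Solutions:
 h(a) = -sqrt(C1 + a^2)
 h(a) = sqrt(C1 + a^2)


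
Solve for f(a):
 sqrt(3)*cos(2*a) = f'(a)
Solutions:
 f(a) = C1 + sqrt(3)*sin(2*a)/2


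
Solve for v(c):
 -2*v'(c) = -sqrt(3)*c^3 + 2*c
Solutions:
 v(c) = C1 + sqrt(3)*c^4/8 - c^2/2


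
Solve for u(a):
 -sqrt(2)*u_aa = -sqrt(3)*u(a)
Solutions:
 u(a) = C1*exp(-2^(3/4)*3^(1/4)*a/2) + C2*exp(2^(3/4)*3^(1/4)*a/2)


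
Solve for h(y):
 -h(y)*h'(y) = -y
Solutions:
 h(y) = -sqrt(C1 + y^2)
 h(y) = sqrt(C1 + y^2)


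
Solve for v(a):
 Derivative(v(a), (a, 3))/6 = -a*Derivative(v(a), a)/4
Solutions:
 v(a) = C1 + Integral(C2*airyai(-2^(2/3)*3^(1/3)*a/2) + C3*airybi(-2^(2/3)*3^(1/3)*a/2), a)


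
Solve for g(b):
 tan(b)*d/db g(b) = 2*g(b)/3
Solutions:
 g(b) = C1*sin(b)^(2/3)


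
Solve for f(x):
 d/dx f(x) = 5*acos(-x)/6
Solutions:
 f(x) = C1 + 5*x*acos(-x)/6 + 5*sqrt(1 - x^2)/6


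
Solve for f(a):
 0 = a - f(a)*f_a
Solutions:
 f(a) = -sqrt(C1 + a^2)
 f(a) = sqrt(C1 + a^2)


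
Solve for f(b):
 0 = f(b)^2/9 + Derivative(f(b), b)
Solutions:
 f(b) = 9/(C1 + b)


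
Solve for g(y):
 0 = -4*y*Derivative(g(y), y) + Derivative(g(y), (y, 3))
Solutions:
 g(y) = C1 + Integral(C2*airyai(2^(2/3)*y) + C3*airybi(2^(2/3)*y), y)


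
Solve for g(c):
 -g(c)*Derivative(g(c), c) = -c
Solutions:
 g(c) = -sqrt(C1 + c^2)
 g(c) = sqrt(C1 + c^2)


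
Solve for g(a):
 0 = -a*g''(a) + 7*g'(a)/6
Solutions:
 g(a) = C1 + C2*a^(13/6)


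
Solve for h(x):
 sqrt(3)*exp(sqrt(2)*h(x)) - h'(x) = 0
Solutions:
 h(x) = sqrt(2)*(2*log(-1/(C1 + sqrt(3)*x)) - log(2))/4


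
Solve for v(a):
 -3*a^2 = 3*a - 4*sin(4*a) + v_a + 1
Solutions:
 v(a) = C1 - a^3 - 3*a^2/2 - a - cos(4*a)


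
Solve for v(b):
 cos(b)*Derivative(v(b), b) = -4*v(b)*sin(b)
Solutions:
 v(b) = C1*cos(b)^4


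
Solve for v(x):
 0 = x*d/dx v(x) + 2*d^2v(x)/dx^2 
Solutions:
 v(x) = C1 + C2*erf(x/2)


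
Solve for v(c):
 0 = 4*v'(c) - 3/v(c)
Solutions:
 v(c) = -sqrt(C1 + 6*c)/2
 v(c) = sqrt(C1 + 6*c)/2


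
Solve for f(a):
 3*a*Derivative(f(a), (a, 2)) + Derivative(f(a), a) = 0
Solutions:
 f(a) = C1 + C2*a^(2/3)


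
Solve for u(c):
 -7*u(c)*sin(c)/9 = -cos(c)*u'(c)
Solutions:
 u(c) = C1/cos(c)^(7/9)


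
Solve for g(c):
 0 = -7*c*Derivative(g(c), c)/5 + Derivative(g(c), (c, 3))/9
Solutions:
 g(c) = C1 + Integral(C2*airyai(5^(2/3)*63^(1/3)*c/5) + C3*airybi(5^(2/3)*63^(1/3)*c/5), c)


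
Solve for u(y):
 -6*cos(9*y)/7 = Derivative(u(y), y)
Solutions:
 u(y) = C1 - 2*sin(9*y)/21


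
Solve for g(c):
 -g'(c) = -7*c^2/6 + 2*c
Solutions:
 g(c) = C1 + 7*c^3/18 - c^2


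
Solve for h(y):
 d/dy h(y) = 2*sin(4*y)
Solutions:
 h(y) = C1 - cos(4*y)/2


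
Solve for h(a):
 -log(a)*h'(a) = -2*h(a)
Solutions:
 h(a) = C1*exp(2*li(a))


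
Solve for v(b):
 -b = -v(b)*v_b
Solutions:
 v(b) = -sqrt(C1 + b^2)
 v(b) = sqrt(C1 + b^2)


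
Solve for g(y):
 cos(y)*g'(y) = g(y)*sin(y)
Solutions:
 g(y) = C1/cos(y)


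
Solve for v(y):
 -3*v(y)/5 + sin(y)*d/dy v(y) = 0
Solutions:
 v(y) = C1*(cos(y) - 1)^(3/10)/(cos(y) + 1)^(3/10)


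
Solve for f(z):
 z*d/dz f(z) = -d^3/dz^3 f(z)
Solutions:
 f(z) = C1 + Integral(C2*airyai(-z) + C3*airybi(-z), z)


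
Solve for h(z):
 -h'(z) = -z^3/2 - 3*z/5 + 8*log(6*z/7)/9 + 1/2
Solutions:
 h(z) = C1 + z^4/8 + 3*z^2/10 - 8*z*log(z)/9 - 8*z*log(6)/9 + 7*z/18 + 8*z*log(7)/9


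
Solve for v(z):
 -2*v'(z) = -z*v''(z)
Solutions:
 v(z) = C1 + C2*z^3


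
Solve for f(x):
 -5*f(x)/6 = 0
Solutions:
 f(x) = 0


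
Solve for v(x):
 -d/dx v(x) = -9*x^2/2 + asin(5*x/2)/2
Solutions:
 v(x) = C1 + 3*x^3/2 - x*asin(5*x/2)/2 - sqrt(4 - 25*x^2)/10


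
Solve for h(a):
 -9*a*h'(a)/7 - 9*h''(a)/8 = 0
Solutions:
 h(a) = C1 + C2*erf(2*sqrt(7)*a/7)


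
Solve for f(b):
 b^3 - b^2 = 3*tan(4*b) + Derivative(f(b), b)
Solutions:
 f(b) = C1 + b^4/4 - b^3/3 + 3*log(cos(4*b))/4


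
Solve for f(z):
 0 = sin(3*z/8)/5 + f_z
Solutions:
 f(z) = C1 + 8*cos(3*z/8)/15


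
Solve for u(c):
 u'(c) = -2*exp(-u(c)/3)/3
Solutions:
 u(c) = 3*log(C1 - 2*c/9)


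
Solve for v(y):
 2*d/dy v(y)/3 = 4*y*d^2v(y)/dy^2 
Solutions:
 v(y) = C1 + C2*y^(7/6)


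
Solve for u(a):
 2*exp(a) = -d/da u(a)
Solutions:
 u(a) = C1 - 2*exp(a)


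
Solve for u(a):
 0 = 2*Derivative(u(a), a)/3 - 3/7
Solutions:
 u(a) = C1 + 9*a/14


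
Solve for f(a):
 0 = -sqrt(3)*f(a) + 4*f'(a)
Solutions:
 f(a) = C1*exp(sqrt(3)*a/4)


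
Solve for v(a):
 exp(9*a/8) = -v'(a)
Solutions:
 v(a) = C1 - 8*exp(9*a/8)/9


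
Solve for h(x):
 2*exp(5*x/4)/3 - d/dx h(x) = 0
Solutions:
 h(x) = C1 + 8*exp(5*x/4)/15


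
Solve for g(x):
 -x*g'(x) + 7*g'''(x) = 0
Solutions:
 g(x) = C1 + Integral(C2*airyai(7^(2/3)*x/7) + C3*airybi(7^(2/3)*x/7), x)


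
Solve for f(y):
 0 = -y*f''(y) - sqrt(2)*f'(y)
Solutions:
 f(y) = C1 + C2*y^(1 - sqrt(2))


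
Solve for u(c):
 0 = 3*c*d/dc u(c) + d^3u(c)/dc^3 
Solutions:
 u(c) = C1 + Integral(C2*airyai(-3^(1/3)*c) + C3*airybi(-3^(1/3)*c), c)


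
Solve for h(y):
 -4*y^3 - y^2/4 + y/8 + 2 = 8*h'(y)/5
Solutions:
 h(y) = C1 - 5*y^4/8 - 5*y^3/96 + 5*y^2/128 + 5*y/4


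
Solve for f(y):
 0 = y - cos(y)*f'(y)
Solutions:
 f(y) = C1 + Integral(y/cos(y), y)


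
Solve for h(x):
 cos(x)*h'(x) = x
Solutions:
 h(x) = C1 + Integral(x/cos(x), x)


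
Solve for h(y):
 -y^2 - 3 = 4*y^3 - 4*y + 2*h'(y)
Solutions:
 h(y) = C1 - y^4/2 - y^3/6 + y^2 - 3*y/2


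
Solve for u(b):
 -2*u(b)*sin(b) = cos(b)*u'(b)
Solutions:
 u(b) = C1*cos(b)^2


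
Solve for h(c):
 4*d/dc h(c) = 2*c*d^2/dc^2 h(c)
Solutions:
 h(c) = C1 + C2*c^3


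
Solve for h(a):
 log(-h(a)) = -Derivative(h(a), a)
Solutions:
 -li(-h(a)) = C1 - a


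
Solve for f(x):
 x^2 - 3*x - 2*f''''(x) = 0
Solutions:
 f(x) = C1 + C2*x + C3*x^2 + C4*x^3 + x^6/720 - x^5/80


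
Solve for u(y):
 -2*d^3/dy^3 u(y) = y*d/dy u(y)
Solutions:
 u(y) = C1 + Integral(C2*airyai(-2^(2/3)*y/2) + C3*airybi(-2^(2/3)*y/2), y)


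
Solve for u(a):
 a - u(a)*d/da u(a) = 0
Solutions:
 u(a) = -sqrt(C1 + a^2)
 u(a) = sqrt(C1 + a^2)


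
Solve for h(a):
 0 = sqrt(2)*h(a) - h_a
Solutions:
 h(a) = C1*exp(sqrt(2)*a)


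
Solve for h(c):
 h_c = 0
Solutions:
 h(c) = C1


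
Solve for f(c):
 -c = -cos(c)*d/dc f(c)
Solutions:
 f(c) = C1 + Integral(c/cos(c), c)


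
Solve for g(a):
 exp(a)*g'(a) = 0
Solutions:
 g(a) = C1


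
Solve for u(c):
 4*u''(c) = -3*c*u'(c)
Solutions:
 u(c) = C1 + C2*erf(sqrt(6)*c/4)


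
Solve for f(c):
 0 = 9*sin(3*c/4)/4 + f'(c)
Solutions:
 f(c) = C1 + 3*cos(3*c/4)


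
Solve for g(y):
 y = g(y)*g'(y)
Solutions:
 g(y) = -sqrt(C1 + y^2)
 g(y) = sqrt(C1 + y^2)


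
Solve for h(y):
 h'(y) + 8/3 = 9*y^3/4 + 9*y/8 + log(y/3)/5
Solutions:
 h(y) = C1 + 9*y^4/16 + 9*y^2/16 + y*log(y)/5 - 43*y/15 - y*log(3)/5


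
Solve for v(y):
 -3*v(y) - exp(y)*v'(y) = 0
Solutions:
 v(y) = C1*exp(3*exp(-y))


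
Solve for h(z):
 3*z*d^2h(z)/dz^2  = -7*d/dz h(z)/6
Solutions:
 h(z) = C1 + C2*z^(11/18)


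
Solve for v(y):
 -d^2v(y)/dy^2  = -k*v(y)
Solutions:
 v(y) = C1*exp(-sqrt(k)*y) + C2*exp(sqrt(k)*y)


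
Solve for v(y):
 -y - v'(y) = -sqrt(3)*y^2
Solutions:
 v(y) = C1 + sqrt(3)*y^3/3 - y^2/2


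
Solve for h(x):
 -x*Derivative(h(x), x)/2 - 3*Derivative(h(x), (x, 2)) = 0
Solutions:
 h(x) = C1 + C2*erf(sqrt(3)*x/6)


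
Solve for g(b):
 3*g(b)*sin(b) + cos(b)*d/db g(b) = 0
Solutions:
 g(b) = C1*cos(b)^3


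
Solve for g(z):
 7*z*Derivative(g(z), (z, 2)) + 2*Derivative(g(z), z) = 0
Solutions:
 g(z) = C1 + C2*z^(5/7)


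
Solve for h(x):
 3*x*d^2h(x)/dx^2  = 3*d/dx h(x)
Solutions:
 h(x) = C1 + C2*x^2


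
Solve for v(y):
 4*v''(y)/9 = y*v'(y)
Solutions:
 v(y) = C1 + C2*erfi(3*sqrt(2)*y/4)


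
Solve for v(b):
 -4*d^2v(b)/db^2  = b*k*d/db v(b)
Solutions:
 v(b) = Piecewise((-sqrt(2)*sqrt(pi)*C1*erf(sqrt(2)*b*sqrt(k)/4)/sqrt(k) - C2, (k > 0) | (k < 0)), (-C1*b - C2, True))


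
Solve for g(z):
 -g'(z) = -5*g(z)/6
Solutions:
 g(z) = C1*exp(5*z/6)


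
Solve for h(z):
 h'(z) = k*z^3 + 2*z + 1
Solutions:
 h(z) = C1 + k*z^4/4 + z^2 + z


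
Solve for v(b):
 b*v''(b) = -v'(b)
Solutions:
 v(b) = C1 + C2*log(b)


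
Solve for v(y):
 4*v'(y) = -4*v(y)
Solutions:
 v(y) = C1*exp(-y)


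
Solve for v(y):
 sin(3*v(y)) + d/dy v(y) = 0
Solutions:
 v(y) = -acos((-C1 - exp(6*y))/(C1 - exp(6*y)))/3 + 2*pi/3
 v(y) = acos((-C1 - exp(6*y))/(C1 - exp(6*y)))/3


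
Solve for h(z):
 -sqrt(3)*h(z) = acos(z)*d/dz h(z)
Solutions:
 h(z) = C1*exp(-sqrt(3)*Integral(1/acos(z), z))


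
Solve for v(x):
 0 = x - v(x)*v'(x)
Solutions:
 v(x) = -sqrt(C1 + x^2)
 v(x) = sqrt(C1 + x^2)


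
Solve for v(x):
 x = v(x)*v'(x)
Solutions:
 v(x) = -sqrt(C1 + x^2)
 v(x) = sqrt(C1 + x^2)


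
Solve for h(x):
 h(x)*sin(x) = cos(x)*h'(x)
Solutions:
 h(x) = C1/cos(x)


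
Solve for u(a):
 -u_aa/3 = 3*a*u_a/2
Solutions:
 u(a) = C1 + C2*erf(3*a/2)


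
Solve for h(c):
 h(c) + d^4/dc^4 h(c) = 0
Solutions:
 h(c) = (C1*sin(sqrt(2)*c/2) + C2*cos(sqrt(2)*c/2))*exp(-sqrt(2)*c/2) + (C3*sin(sqrt(2)*c/2) + C4*cos(sqrt(2)*c/2))*exp(sqrt(2)*c/2)


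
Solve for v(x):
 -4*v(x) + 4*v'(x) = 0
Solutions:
 v(x) = C1*exp(x)


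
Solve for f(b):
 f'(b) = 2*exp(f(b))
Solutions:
 f(b) = log(-1/(C1 + 2*b))


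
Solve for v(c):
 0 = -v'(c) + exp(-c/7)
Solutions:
 v(c) = C1 - 7*exp(-c/7)


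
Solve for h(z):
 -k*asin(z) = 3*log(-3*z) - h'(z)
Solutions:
 h(z) = C1 + k*(z*asin(z) + sqrt(1 - z^2)) + 3*z*log(-z) - 3*z + 3*z*log(3)


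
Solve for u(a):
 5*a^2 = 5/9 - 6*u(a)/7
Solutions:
 u(a) = 35/54 - 35*a^2/6


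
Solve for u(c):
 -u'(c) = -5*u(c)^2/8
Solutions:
 u(c) = -8/(C1 + 5*c)


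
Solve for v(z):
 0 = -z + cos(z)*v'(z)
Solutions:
 v(z) = C1 + Integral(z/cos(z), z)


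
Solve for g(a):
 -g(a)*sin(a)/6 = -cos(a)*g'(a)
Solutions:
 g(a) = C1/cos(a)^(1/6)


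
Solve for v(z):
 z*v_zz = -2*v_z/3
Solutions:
 v(z) = C1 + C2*z^(1/3)


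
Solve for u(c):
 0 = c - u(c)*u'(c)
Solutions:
 u(c) = -sqrt(C1 + c^2)
 u(c) = sqrt(C1 + c^2)


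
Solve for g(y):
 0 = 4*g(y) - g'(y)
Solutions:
 g(y) = C1*exp(4*y)


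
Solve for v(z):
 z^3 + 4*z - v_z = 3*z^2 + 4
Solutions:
 v(z) = C1 + z^4/4 - z^3 + 2*z^2 - 4*z


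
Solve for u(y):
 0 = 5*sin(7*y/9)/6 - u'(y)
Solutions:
 u(y) = C1 - 15*cos(7*y/9)/14


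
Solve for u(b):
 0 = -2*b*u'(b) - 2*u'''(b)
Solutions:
 u(b) = C1 + Integral(C2*airyai(-b) + C3*airybi(-b), b)


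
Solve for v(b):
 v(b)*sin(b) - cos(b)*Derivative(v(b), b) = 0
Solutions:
 v(b) = C1/cos(b)


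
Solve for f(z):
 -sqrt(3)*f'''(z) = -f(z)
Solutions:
 f(z) = C3*exp(3^(5/6)*z/3) + (C1*sin(3^(1/3)*z/2) + C2*cos(3^(1/3)*z/2))*exp(-3^(5/6)*z/6)


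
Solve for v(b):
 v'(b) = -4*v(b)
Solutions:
 v(b) = C1*exp(-4*b)


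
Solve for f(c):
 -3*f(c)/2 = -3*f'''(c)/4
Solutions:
 f(c) = C3*exp(2^(1/3)*c) + (C1*sin(2^(1/3)*sqrt(3)*c/2) + C2*cos(2^(1/3)*sqrt(3)*c/2))*exp(-2^(1/3)*c/2)


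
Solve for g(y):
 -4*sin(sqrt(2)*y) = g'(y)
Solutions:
 g(y) = C1 + 2*sqrt(2)*cos(sqrt(2)*y)


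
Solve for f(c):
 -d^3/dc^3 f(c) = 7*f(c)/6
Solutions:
 f(c) = C3*exp(-6^(2/3)*7^(1/3)*c/6) + (C1*sin(2^(2/3)*3^(1/6)*7^(1/3)*c/4) + C2*cos(2^(2/3)*3^(1/6)*7^(1/3)*c/4))*exp(6^(2/3)*7^(1/3)*c/12)


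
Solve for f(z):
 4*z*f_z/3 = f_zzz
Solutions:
 f(z) = C1 + Integral(C2*airyai(6^(2/3)*z/3) + C3*airybi(6^(2/3)*z/3), z)


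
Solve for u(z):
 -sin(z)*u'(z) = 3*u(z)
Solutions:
 u(z) = C1*(cos(z) + 1)^(3/2)/(cos(z) - 1)^(3/2)


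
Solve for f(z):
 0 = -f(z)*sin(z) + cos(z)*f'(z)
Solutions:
 f(z) = C1/cos(z)


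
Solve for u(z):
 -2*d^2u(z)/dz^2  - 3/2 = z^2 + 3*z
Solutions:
 u(z) = C1 + C2*z - z^4/24 - z^3/4 - 3*z^2/8
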